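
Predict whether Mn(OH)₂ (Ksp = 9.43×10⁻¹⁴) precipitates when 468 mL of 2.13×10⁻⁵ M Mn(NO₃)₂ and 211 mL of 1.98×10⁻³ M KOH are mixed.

Yes

Total volume after mixing = 468 + 211 = 679 mL.
[Mn²⁺] = (2.13×10⁻⁵)(468)/679 = 1.47×10⁻⁵ M
[OH⁻] = (1.98×10⁻³)(211)/679 = 6.15×10⁻⁴ M
Q = [Mn²⁺][OH⁻]^2 = 5.56×10⁻¹²
Because Q > Ksp (5.56×10⁻¹² vs 9.43×10⁻¹⁴), a precipitate of Mn(OH)₂ forms.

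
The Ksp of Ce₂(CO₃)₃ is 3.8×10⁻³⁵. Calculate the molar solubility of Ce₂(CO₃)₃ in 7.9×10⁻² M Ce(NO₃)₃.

6.1×10⁻¹² M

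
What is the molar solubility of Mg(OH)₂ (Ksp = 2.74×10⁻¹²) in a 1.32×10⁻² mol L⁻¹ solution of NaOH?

Mg(OH)₂(s) ⇌ Mg²⁺(aq) + 2 OH⁻(aq)
Let s be the solubility of Mg(OH)₂ here. The common ion gives [OH⁻] ≈ 1.32×10⁻² mol L⁻¹, and [Mg²⁺] = s.
Ksp = [Mg²⁺][OH⁻]^2 = s(1.32×10⁻²)^2
s = 2.74×10⁻¹² / (1.32×10⁻²)^2 = 1.57×10⁻⁸
s = 1.57×10⁻⁸ mol L⁻¹

1.57×10⁻⁸ M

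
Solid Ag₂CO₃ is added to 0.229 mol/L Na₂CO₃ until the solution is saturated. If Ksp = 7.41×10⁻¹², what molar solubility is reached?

2.84×10⁻⁶ M

Ag₂CO₃(s) ⇌ 2 Ag⁺(aq) + CO₃²⁻(aq)
The solution already contains CO₃²⁻ at 0.229 mol/L. Let s be the molar solubility of Ag₂CO₃.
[CO₃²⁻] ≈ 0.229 mol/L (common ion dominates); [Ag⁺] = 2s.
Ksp = [Ag⁺]^2[CO₃²⁻] = (2s)^2(0.229)
(2s)^2 = 7.41×10⁻¹² / (0.229) = 3.24×10⁻¹¹
s = 2.84×10⁻⁶ mol/L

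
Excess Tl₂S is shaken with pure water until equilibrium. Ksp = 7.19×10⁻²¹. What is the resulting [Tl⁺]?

Tl₂S(s) ⇌ 2 Tl⁺(aq) + S²⁻(aq)
Call the molar solubility s, so that [Tl⁺] = 2s and [S²⁻] = s.
Ksp = [Tl⁺]^2[S²⁻] = (2s)^2 · s = 4s^3 = 7.19×10⁻²¹
s = 1.22×10⁻⁷ mol/L
[Tl⁺] = 2s = 2.43×10⁻⁷ mol/L

2.43×10⁻⁷ M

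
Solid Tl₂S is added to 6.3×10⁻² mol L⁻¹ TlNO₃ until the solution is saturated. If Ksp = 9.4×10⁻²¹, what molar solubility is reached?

Tl₂S(s) ⇌ 2 Tl⁺(aq) + S²⁻(aq)
The solution already contains Tl⁺ at 6.3×10⁻² mol L⁻¹. Let s be the molar solubility of Tl₂S.
[Tl⁺] ≈ 6.3×10⁻² mol L⁻¹ (common ion dominates); [S²⁻] = s.
Ksp = [Tl⁺]^2[S²⁻] = (6.3×10⁻²)^2s
s = 9.4×10⁻²¹ / (6.3×10⁻²)^2 = 2.4×10⁻¹⁸
s = 2.4×10⁻¹⁸ mol L⁻¹

2.4×10⁻¹⁸ M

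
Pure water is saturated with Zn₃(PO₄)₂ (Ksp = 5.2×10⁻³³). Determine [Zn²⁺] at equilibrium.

Zn₃(PO₄)₂(s) ⇌ 3 Zn²⁺(aq) + 2 PO₄³⁻(aq)
If s mol/L of Zn₃(PO₄)₂ dissolves, [Zn²⁺] = 3s and [PO₄³⁻] = 2s.
Ksp = [Zn²⁺]^3[PO₄³⁻]^2 = (3s)^3 · (2s)^2 = 108s^5 = 5.2×10⁻³³
s = 1.4×10⁻⁷ M
[Zn²⁺] = 3s = 4.1×10⁻⁷ M

4.1×10⁻⁷ M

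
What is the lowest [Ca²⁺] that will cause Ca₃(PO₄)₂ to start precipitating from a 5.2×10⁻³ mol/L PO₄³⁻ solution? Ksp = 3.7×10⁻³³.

The threshold for precipitation is Q = Ksp.
Ca₃(PO₄)₂(s) ⇌ 3 Ca²⁺(aq) + 2 PO₄³⁻(aq)
Ksp = [Ca²⁺]^3[PO₄³⁻]^2 = [Ca²⁺]^3(5.2×10⁻³)^2
[Ca²⁺]^3 = 3.7×10⁻³³ / (5.2×10⁻³)^2 = 1.4×10⁻²⁸
[Ca²⁺] = 5.2×10⁻¹⁰ mol/L

5.2×10⁻¹⁰ M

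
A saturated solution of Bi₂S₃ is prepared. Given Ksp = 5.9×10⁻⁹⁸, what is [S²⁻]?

4.2×10⁻²⁰ M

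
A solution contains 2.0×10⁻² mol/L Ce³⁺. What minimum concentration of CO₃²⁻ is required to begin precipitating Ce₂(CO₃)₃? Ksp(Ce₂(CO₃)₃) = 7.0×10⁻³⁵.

5.6×10⁻¹¹ M

Precipitation begins when Q = Ksp.
Ce₂(CO₃)₃(s) ⇌ 2 Ce³⁺(aq) + 3 CO₃²⁻(aq)
Ksp = [Ce³⁺]^2[CO₃²⁻]^3 = [CO₃²⁻]^3(2.0×10⁻²)^2
[CO₃²⁻]^3 = 7.0×10⁻³⁵ / (2.0×10⁻²)^2 = 1.8×10⁻³¹
[CO₃²⁻] = 5.6×10⁻¹¹ mol/L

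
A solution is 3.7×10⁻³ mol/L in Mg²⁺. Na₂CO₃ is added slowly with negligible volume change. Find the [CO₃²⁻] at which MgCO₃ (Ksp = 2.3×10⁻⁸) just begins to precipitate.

6.2×10⁻⁶ M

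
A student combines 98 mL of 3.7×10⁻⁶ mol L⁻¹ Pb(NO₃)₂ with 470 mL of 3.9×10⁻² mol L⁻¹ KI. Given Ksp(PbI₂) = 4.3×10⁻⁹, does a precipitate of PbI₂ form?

No

The combined volume is 568 mL.
[Pb²⁺] = (3.7×10⁻⁶)(98)/568 = 6.4×10⁻⁷ mol L⁻¹
[I⁻] = (3.9×10⁻²)(470)/568 = 3.2×10⁻² mol L⁻¹
Q = [Pb²⁺][I⁻]^2 = 6.6×10⁻¹⁰
Since Q (6.6×10⁻¹⁰) is less than Ksp (4.3×10⁻⁹), no PbI₂ precipitates.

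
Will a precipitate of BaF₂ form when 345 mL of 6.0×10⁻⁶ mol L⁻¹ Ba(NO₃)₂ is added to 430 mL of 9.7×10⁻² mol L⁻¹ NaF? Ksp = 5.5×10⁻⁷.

The combined volume is 775 mL.
[Ba²⁺] = (6.0×10⁻⁶)(345)/775 = 2.7×10⁻⁶ mol L⁻¹
[F⁻] = (9.7×10⁻²)(430)/775 = 5.4×10⁻² mol L⁻¹
Q = [Ba²⁺][F⁻]^2 = 7.7×10⁻⁹
Since Q (7.7×10⁻⁹) is less than Ksp (5.5×10⁻⁷), no BaF₂ precipitates.

No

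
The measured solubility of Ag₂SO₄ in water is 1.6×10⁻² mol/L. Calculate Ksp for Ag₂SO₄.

Ag₂SO₄(s) ⇌ 2 Ag⁺(aq) + SO₄²⁻(aq)
If s mol/L of Ag₂SO₄ dissolves, [Ag⁺] = 2s and [SO₄²⁻] = s.
Ksp = [Ag⁺]^2[SO₄²⁻] = (2s)^2 · s = 4s^3
Ksp = 4 × (1.6×10⁻²)^3 = 1.6×10⁻⁵

Ksp = 1.6×10⁻⁵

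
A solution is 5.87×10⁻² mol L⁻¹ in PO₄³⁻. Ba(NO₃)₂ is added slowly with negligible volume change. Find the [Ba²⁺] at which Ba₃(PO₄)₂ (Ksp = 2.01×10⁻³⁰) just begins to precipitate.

8.36×10⁻¹⁰ M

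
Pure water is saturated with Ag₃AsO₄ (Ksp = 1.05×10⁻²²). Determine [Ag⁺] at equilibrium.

4.21×10⁻⁶ M

Ag₃AsO₄(s) ⇌ 3 Ag⁺(aq) + AsO₄³⁻(aq)
If s mol/L of Ag₃AsO₄ dissolves, [Ag⁺] = 3s and [AsO₄³⁻] = s.
Ksp = [Ag⁺]^3[AsO₄³⁻] = (3s)^3 · s = 27s^4 = 1.05×10⁻²²
s = 1.40×10⁻⁶ M
[Ag⁺] = 3s = 4.21×10⁻⁶ M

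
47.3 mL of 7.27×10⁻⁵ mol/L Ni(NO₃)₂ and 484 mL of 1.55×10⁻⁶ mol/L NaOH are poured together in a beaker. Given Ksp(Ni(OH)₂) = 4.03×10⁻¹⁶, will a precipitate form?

No

The combined volume is 531.3 mL.
[Ni²⁺] = (7.27×10⁻⁵)(47.3)/531.3 = 6.47×10⁻⁶ mol/L
[OH⁻] = (1.55×10⁻⁶)(484)/531.3 = 1.41×10⁻⁶ mol/L
Q = [Ni²⁺][OH⁻]^2 = 1.29×10⁻¹⁷
Q = 1.29×10⁻¹⁷ < Ksp = 4.03×10⁻¹⁶, so the solution is unsaturated and no precipitate forms.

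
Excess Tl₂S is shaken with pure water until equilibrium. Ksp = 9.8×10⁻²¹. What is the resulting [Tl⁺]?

Tl₂S(s) ⇌ 2 Tl⁺(aq) + S²⁻(aq)
If s mol/L of Tl₂S dissolves, [Tl⁺] = 2s and [S²⁻] = s.
Ksp = [Tl⁺]^2[S²⁻] = (2s)^2 · s = 4s^3 = 9.8×10⁻²¹
s = 1.3×10⁻⁷ mol L⁻¹
[Tl⁺] = 2s = 2.7×10⁻⁷ mol L⁻¹

2.7×10⁻⁷ M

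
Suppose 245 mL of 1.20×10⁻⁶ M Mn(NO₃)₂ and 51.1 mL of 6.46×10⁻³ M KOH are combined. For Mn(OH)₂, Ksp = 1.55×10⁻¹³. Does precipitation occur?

The combined volume is 296.1 mL.
[Mn²⁺] = (1.20×10⁻⁶)(245)/296.1 = 9.93×10⁻⁷ M
[OH⁻] = (6.46×10⁻³)(51.1)/296.1 = 1.11×10⁻³ M
Q = [Mn²⁺][OH⁻]^2 = 1.23×10⁻¹²
Since Q (1.23×10⁻¹²) exceeds Ksp (1.55×10⁻¹³), Mn(OH)₂ will precipitate.

Yes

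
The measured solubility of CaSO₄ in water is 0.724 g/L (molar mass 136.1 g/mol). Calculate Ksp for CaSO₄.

Molar solubility s = (0.724 g/L) / (136.1 g/mol) = 5.3196×10⁻³ mol/L
CaSO₄(s) ⇌ Ca²⁺(aq) + SO₄²⁻(aq)
If s mol/L of CaSO₄ dissolves, [Ca²⁺] = s and [SO₄²⁻] = s.
Ksp = [Ca²⁺][SO₄²⁻] = s · s = s^2
Ksp = (5.3196×10⁻³)^2 = 2.83×10⁻⁵

Ksp = 2.83×10⁻⁵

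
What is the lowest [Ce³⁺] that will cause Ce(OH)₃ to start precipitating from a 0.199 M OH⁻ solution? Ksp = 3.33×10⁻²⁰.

4.23×10⁻¹⁸ M

The threshold for precipitation is Q = Ksp.
Ce(OH)₃(s) ⇌ Ce³⁺(aq) + 3 OH⁻(aq)
Ksp = [Ce³⁺][OH⁻]^3 = [Ce³⁺](0.199)^3
[Ce³⁺] = 3.33×10⁻²⁰ / (0.199)^3 = 4.23×10⁻¹⁸
[Ce³⁺] = 4.23×10⁻¹⁸ M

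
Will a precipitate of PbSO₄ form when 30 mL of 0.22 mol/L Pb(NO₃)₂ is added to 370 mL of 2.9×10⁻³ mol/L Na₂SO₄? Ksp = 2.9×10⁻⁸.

Yes

The combined volume is 400 mL.
[Pb²⁺] = (0.22)(30)/400 = 1.7×10⁻² mol/L
[SO₄²⁻] = (2.9×10⁻³)(370)/400 = 2.7×10⁻³ mol/L
Q = [Pb²⁺][SO₄²⁻] = 4.4×10⁻⁵
Because Q > Ksp (4.4×10⁻⁵ vs 2.9×10⁻⁸), a precipitate of PbSO₄ forms.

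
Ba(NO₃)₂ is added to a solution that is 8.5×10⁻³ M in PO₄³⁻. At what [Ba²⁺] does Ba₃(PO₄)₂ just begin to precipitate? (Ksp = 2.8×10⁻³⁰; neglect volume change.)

Each salt precipitates once Q = Ksp for that salt.
Ba₃(PO₄)₂(s) ⇌ 3 Ba²⁺(aq) + 2 PO₄³⁻(aq)
Ksp = [Ba²⁺]^3[PO₄³⁻]^2 = [Ba²⁺]^3(8.5×10⁻³)^2
[Ba²⁺]^3 = 2.8×10⁻³⁰ / (8.5×10⁻³)^2 = 3.9×10⁻²⁶
[Ba²⁺] = 3.4×10⁻⁹ M

3.4×10⁻⁹ M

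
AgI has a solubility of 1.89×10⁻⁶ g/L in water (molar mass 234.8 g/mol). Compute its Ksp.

Convert to molarity: s = 1.89×10⁻⁶ / 234.8 = 8.0494×10⁻⁹ mol/L
AgI(s) ⇌ Ag⁺(aq) + I⁻(aq)
Let s be the molar solubility. Then [Ag⁺] = s and [I⁻] = s.
Ksp = [Ag⁺][I⁻] = s · s = s^2
Ksp = (8.0494×10⁻⁹)^2 = 6.48×10⁻¹⁷

Ksp = 6.48×10⁻¹⁷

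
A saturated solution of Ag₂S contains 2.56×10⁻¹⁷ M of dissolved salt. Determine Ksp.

Ksp = 6.71×10⁻⁵⁰

Ag₂S(s) ⇌ 2 Ag⁺(aq) + S²⁻(aq)
For each mole of Ag₂S that dissolves per liter, [Ag⁺] = 2s and [S²⁻] = s; let s denote this solubility.
Ksp = [Ag⁺]^2[S²⁻] = (2s)^2 · s = 4s^3
Ksp = 4 × (2.56×10⁻¹⁷)^3 = 6.71×10⁻⁵⁰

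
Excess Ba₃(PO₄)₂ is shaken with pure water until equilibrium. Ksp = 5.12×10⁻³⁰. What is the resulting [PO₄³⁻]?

1.09×10⁻⁶ M

Ba₃(PO₄)₂(s) ⇌ 3 Ba²⁺(aq) + 2 PO₄³⁻(aq)
For each mole of Ba₃(PO₄)₂ that dissolves per liter, [Ba²⁺] = 3s and [PO₄³⁻] = 2s; let s denote this solubility.
Ksp = [Ba²⁺]^3[PO₄³⁻]^2 = (3s)^3 · (2s)^2 = 108s^5 = 5.12×10⁻³⁰
s = 5.43×10⁻⁷ M
[PO₄³⁻] = 2s = 1.09×10⁻⁶ M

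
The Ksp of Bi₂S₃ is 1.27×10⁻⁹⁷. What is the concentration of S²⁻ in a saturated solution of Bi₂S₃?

4.91×10⁻²⁰ M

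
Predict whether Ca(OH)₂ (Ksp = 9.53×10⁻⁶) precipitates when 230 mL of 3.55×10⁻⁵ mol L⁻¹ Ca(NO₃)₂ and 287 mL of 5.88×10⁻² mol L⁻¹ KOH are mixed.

Total volume after mixing = 230 + 287 = 517 mL.
[Ca²⁺] = (3.55×10⁻⁵)(230)/517 = 1.58×10⁻⁵ mol L⁻¹
[OH⁻] = (5.88×10⁻²)(287)/517 = 3.26×10⁻² mol L⁻¹
Q = [Ca²⁺][OH⁻]^2 = 1.68×10⁻⁸
Since Q (1.68×10⁻⁸) is less than Ksp (9.53×10⁻⁶), no Ca(OH)₂ precipitates.

No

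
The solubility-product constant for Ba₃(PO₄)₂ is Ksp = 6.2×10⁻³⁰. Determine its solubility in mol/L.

5.6×10⁻⁷ M

Ba₃(PO₄)₂(s) ⇌ 3 Ba²⁺(aq) + 2 PO₄³⁻(aq)
Let s be the molar solubility. Then [Ba²⁺] = 3s and [PO₄³⁻] = 2s.
Ksp = [Ba²⁺]^3[PO₄³⁻]^2 = (3s)^3 · (2s)^2 = 108s^5
108s^5 = 6.2×10⁻³⁰  ⇒  s^5 = 5.7×10⁻³²
s = 5.6×10⁻⁷ mol L⁻¹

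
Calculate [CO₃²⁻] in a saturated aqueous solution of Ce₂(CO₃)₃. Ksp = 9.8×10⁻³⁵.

Ce₂(CO₃)₃(s) ⇌ 2 Ce³⁺(aq) + 3 CO₃²⁻(aq)
If s mol/L of Ce₂(CO₃)₃ dissolves, [Ce³⁺] = 2s and [CO₃²⁻] = 3s.
Ksp = [Ce³⁺]^2[CO₃²⁻]^3 = (2s)^2 · (3s)^3 = 108s^5 = 9.8×10⁻³⁵
s = 6.2×10⁻⁸ mol L⁻¹
[CO₃²⁻] = 3s = 1.9×10⁻⁷ mol L⁻¹

1.9×10⁻⁷ M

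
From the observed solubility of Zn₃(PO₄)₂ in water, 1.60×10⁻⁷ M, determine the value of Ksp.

Zn₃(PO₄)₂(s) ⇌ 3 Zn²⁺(aq) + 2 PO₄³⁻(aq)
Let s be the molar solubility. Then [Zn²⁺] = 3s and [PO₄³⁻] = 2s.
Ksp = [Zn²⁺]^3[PO₄³⁻]^2 = (3s)^3 · (2s)^2 = 108s^5
Ksp = 108 × (1.60×10⁻⁷)^5 = 1.13×10⁻³²

Ksp = 1.13×10⁻³²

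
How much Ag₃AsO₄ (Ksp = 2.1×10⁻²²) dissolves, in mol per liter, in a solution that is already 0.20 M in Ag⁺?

2.6×10⁻²⁰ M

Ag₃AsO₄(s) ⇌ 3 Ag⁺(aq) + AsO₄³⁻(aq)
With Ag⁺ already at 0.20 M and s small, take [Ag⁺] ≈ 0.20 M and [AsO₄³⁻] = s.
Ksp = [Ag⁺]^3[AsO₄³⁻] = (0.20)^3s
s = 2.1×10⁻²² / (0.20)^3 = 2.6×10⁻²⁰
s = 2.6×10⁻²⁰ M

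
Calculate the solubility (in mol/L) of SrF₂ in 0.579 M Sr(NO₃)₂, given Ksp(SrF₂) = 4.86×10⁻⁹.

4.58×10⁻⁵ M

SrF₂(s) ⇌ Sr²⁺(aq) + 2 F⁻(aq)
With Sr²⁺ already at 0.579 M and s small, take [Sr²⁺] ≈ 0.579 M and [F⁻] = 2s.
Ksp = [Sr²⁺][F⁻]^2 = (0.579)(2s)^2
(2s)^2 = 4.86×10⁻⁹ / (0.579) = 8.39×10⁻⁹
s = 4.58×10⁻⁵ M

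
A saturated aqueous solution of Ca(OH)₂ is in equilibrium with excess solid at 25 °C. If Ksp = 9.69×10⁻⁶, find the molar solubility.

1.34×10⁻² M

Ca(OH)₂(s) ⇌ Ca²⁺(aq) + 2 OH⁻(aq)
With molar solubility s: [Ca²⁺] = s, [OH⁻] = 2s.
Ksp = [Ca²⁺][OH⁻]^2 = s · (2s)^2 = 4s^3
4s^3 = 9.69×10⁻⁶  ⇒  s^3 = 2.42×10⁻⁶
Taking the 3rd root, s = 1.34×10⁻² mol L⁻¹.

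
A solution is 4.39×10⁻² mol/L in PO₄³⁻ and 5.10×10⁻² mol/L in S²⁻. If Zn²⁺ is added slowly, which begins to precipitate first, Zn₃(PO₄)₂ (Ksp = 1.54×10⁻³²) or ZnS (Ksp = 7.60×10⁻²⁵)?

ZnS

A salt starts to precipitate once the ion product Q reaches its Ksp.
For Zn₃(PO₄)₂: [Zn²⁺] = (Ksp/[PO₄³⁻]^2)^(1/3) = 2.00×10⁻¹⁰ mol/L
For ZnS: [Zn²⁺] = (Ksp/[S²⁻]) = 1.49×10⁻²³ mol/L
ZnS requires the lower [Zn²⁺], so it precipitates first.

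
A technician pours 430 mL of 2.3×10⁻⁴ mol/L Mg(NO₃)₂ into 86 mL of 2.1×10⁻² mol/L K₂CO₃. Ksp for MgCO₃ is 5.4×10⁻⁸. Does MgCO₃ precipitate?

Yes

After mixing, V = 430 mL + 86 mL = 516 mL.
[Mg²⁺] = (2.3×10⁻⁴)(430)/516 = 1.9×10⁻⁴ mol/L
[CO₃²⁻] = (2.1×10⁻²)(86)/516 = 3.5×10⁻³ mol/L
Q = [Mg²⁺][CO₃²⁻] = 6.7×10⁻⁷
Q = 6.7×10⁻⁷ > Ksp = 5.4×10⁻⁸, so the solution is supersaturated and MgCO₃ precipitates.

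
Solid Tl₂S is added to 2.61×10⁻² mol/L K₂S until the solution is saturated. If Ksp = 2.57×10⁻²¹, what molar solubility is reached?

Tl₂S(s) ⇌ 2 Tl⁺(aq) + S²⁻(aq)
With S²⁻ already at 2.61×10⁻² mol/L and s small, take [S²⁻] ≈ 2.61×10⁻² mol/L and [Tl⁺] = 2s.
Ksp = [Tl⁺]^2[S²⁻] = (2s)^2(2.61×10⁻²)
(2s)^2 = 2.57×10⁻²¹ / (2.61×10⁻²) = 9.85×10⁻²⁰
s = 1.57×10⁻¹⁰ mol/L

1.57×10⁻¹⁰ M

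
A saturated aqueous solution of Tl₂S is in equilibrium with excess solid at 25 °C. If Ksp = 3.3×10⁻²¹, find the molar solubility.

Tl₂S(s) ⇌ 2 Tl⁺(aq) + S²⁻(aq)
Let s be the molar solubility. Then [Tl⁺] = 2s and [S²⁻] = s.
Ksp = [Tl⁺]^2[S²⁻] = (2s)^2 · s = 4s^3
4s^3 = 3.3×10⁻²¹  ⇒  s^3 = 8.3×10⁻²²
s = (8.3×10⁻²²)^(1/3) = 9.4×10⁻⁸ mol/L

9.4×10⁻⁸ M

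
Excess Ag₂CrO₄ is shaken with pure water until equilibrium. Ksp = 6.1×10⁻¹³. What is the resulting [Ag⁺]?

1.1×10⁻⁴ M

Ag₂CrO₄(s) ⇌ 2 Ag⁺(aq) + CrO₄²⁻(aq)
Let s be the molar solubility. Then [Ag⁺] = 2s and [CrO₄²⁻] = s.
Ksp = [Ag⁺]^2[CrO₄²⁻] = (2s)^2 · s = 4s^3 = 6.1×10⁻¹³
s = 5.3×10⁻⁵ mol L⁻¹
[Ag⁺] = 2s = 1.1×10⁻⁴ mol L⁻¹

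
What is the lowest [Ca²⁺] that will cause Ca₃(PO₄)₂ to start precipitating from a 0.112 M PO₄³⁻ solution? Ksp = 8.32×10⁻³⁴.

The threshold for precipitation is Q = Ksp.
Ca₃(PO₄)₂(s) ⇌ 3 Ca²⁺(aq) + 2 PO₄³⁻(aq)
Ksp = [Ca²⁺]^3[PO₄³⁻]^2 = [Ca²⁺]^3(0.112)^2
[Ca²⁺]^3 = 8.32×10⁻³⁴ / (0.112)^2 = 6.63×10⁻³²
[Ca²⁺] = 4.05×10⁻¹¹ M

4.05×10⁻¹¹ M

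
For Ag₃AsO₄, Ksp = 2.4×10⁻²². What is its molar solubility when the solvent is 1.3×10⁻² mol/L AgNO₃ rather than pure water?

Ag₃AsO₄(s) ⇌ 3 Ag⁺(aq) + AsO₄³⁻(aq)
The solution already contains Ag⁺ at 1.3×10⁻² mol/L. Let s be the molar solubility of Ag₃AsO₄.
[Ag⁺] ≈ 1.3×10⁻² mol/L (common ion dominates); [AsO₄³⁻] = s.
Ksp = [Ag⁺]^3[AsO₄³⁻] = (1.3×10⁻²)^3s
s = 2.4×10⁻²² / (1.3×10⁻²)^3 = 1.1×10⁻¹⁶
s = 1.1×10⁻¹⁶ mol/L

1.1×10⁻¹⁶ M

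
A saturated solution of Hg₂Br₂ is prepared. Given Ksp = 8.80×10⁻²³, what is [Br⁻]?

5.60×10⁻⁸ M

Hg₂Br₂(s) ⇌ Hg₂²⁺(aq) + 2 Br⁻(aq)
For each mole of Hg₂Br₂ that dissolves per liter, [Hg₂²⁺] = s and [Br⁻] = 2s; let s denote this solubility.
Ksp = [Hg₂²⁺][Br⁻]^2 = s · (2s)^2 = 4s^3 = 8.80×10⁻²³
s = 2.80×10⁻⁸ mol L⁻¹
[Br⁻] = 2s = 5.60×10⁻⁸ mol L⁻¹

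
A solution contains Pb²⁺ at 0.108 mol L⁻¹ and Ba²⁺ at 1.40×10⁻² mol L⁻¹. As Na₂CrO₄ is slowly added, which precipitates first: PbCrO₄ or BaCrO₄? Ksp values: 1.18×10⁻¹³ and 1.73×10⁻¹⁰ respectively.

PbCrO₄

Precipitation of each salt begins when its ion product equals Ksp.
For PbCrO₄: [CrO₄²⁻] = (Ksp/[Pb²⁺]) = 1.09×10⁻¹² mol L⁻¹
For BaCrO₄: [CrO₄²⁻] = (Ksp/[Ba²⁺]) = 1.24×10⁻⁸ mol L⁻¹
The smaller threshold [CrO₄²⁻] is reached first, so PbCrO₄ precipitates first.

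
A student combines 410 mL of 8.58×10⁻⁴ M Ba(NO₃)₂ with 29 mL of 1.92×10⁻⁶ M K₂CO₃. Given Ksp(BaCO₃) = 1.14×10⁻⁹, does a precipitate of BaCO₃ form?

Total volume after mixing = 410 + 29 = 439 mL.
[Ba²⁺] = (8.58×10⁻⁴)(410)/439 = 8.01×10⁻⁴ M
[CO₃²⁻] = (1.92×10⁻⁶)(29)/439 = 1.27×10⁻⁷ M
Q = [Ba²⁺][CO₃²⁻] = 1.02×10⁻¹⁰
Q < Ksp (1.02×10⁻¹⁰ vs 1.14×10⁻⁹); the solution remains unsaturated and no precipitate forms.

No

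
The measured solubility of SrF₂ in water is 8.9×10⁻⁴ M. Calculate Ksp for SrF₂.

Ksp = 2.8×10⁻⁹

SrF₂(s) ⇌ Sr²⁺(aq) + 2 F⁻(aq)
With molar solubility s: [Sr²⁺] = s, [F⁻] = 2s.
Ksp = [Sr²⁺][F⁻]^2 = s · (2s)^2 = 4s^3
Ksp = 4 × (8.9×10⁻⁴)^3 = 2.8×10⁻⁹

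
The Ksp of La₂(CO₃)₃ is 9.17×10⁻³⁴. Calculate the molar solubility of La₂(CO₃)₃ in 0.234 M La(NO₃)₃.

La₂(CO₃)₃(s) ⇌ 2 La³⁺(aq) + 3 CO₃²⁻(aq)
The solution already contains La³⁺ at 0.234 M. Let s be the molar solubility of La₂(CO₃)₃.
[La³⁺] ≈ 0.234 M (common ion dominates); [CO₃²⁻] = 3s.
Ksp = [La³⁺]^2[CO₃²⁻]^3 = (0.234)^2(3s)^3
(3s)^3 = 9.17×10⁻³⁴ / (0.234)^2 = 1.67×10⁻³²
s = 8.53×10⁻¹² M

8.53×10⁻¹² M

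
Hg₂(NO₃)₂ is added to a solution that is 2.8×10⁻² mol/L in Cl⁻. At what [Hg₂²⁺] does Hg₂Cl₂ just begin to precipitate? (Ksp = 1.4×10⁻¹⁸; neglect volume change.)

Precipitation of each salt begins when its ion product equals Ksp.
Hg₂Cl₂(s) ⇌ Hg₂²⁺(aq) + 2 Cl⁻(aq)
Ksp = [Hg₂²⁺][Cl⁻]^2 = [Hg₂²⁺](2.8×10⁻²)^2
[Hg₂²⁺] = 1.4×10⁻¹⁸ / (2.8×10⁻²)^2 = 1.8×10⁻¹⁵
[Hg₂²⁺] = 1.8×10⁻¹⁵ mol/L

1.8×10⁻¹⁵ M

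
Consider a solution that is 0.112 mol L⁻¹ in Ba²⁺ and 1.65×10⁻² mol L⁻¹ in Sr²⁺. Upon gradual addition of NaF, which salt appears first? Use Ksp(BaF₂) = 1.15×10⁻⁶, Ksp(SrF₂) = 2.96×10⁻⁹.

Precipitation begins when Q = Ksp.
For BaF₂: [F⁻] = (Ksp/[Ba²⁺])^(1/2) = 3.20×10⁻³ mol L⁻¹
For SrF₂: [F⁻] = (Ksp/[Sr²⁺])^(1/2) = 4.24×10⁻⁴ mol L⁻¹
The smaller threshold [F⁻] is reached first, so SrF₂ precipitates first.

SrF₂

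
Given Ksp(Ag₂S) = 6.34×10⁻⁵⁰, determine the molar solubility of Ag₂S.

2.51×10⁻¹⁷ M

Ag₂S(s) ⇌ 2 Ag⁺(aq) + S²⁻(aq)
Call the molar solubility s, so that [Ag⁺] = 2s and [S²⁻] = s.
Ksp = [Ag⁺]^2[S²⁻] = (2s)^2 · s = 4s^3
4s^3 = 6.34×10⁻⁵⁰  ⇒  s^3 = 1.59×10⁻⁵⁰
s = 2.51×10⁻¹⁷ mol L⁻¹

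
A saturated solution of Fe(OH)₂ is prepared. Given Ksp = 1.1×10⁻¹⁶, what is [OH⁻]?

Fe(OH)₂(s) ⇌ Fe²⁺(aq) + 2 OH⁻(aq)
If s mol/L of Fe(OH)₂ dissolves, [Fe²⁺] = s and [OH⁻] = 2s.
Ksp = [Fe²⁺][OH⁻]^2 = s · (2s)^2 = 4s^3 = 1.1×10⁻¹⁶
s = 3.0×10⁻⁶ M
[OH⁻] = 2s = 6.0×10⁻⁶ M

6.0×10⁻⁶ M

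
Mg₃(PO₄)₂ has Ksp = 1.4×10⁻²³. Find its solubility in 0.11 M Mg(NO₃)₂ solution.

5.1×10⁻¹¹ M

Mg₃(PO₄)₂(s) ⇌ 3 Mg²⁺(aq) + 2 PO₄³⁻(aq)
Mg²⁺ is already present at 0.11 M. If s mol/L of Mg₃(PO₄)₂ dissolves, [PO₄³⁻] = 2s while [Mg²⁺] ≈ 0.11 M.
Ksp = [Mg²⁺]^3[PO₄³⁻]^2 = (0.11)^3(2s)^2
(2s)^2 = 1.4×10⁻²³ / (0.11)^3 = 1.1×10⁻²⁰
s = 5.1×10⁻¹¹ M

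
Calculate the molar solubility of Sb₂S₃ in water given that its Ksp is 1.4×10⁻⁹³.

1.1×10⁻¹⁹ M

Sb₂S₃(s) ⇌ 2 Sb³⁺(aq) + 3 S²⁻(aq)
Call the molar solubility s, so that [Sb³⁺] = 2s and [S²⁻] = 3s.
Ksp = [Sb³⁺]^2[S²⁻]^3 = (2s)^2 · (3s)^3 = 108s^5
108s^5 = 1.4×10⁻⁹³  ⇒  s^5 = 1.3×10⁻⁹⁵
Taking the 5th root, s = 1.1×10⁻¹⁹ M.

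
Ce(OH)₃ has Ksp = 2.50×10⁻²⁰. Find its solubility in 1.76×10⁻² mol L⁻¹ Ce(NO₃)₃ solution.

3.75×10⁻⁷ M

Ce(OH)₃(s) ⇌ Ce³⁺(aq) + 3 OH⁻(aq)
Let s be the solubility of Ce(OH)₃ here. The common ion gives [Ce³⁺] ≈ 1.76×10⁻² mol L⁻¹, and [OH⁻] = 3s.
Ksp = [Ce³⁺][OH⁻]^3 = (1.76×10⁻²)(3s)^3
(3s)^3 = 2.50×10⁻²⁰ / (1.76×10⁻²) = 1.42×10⁻¹⁸
s = 3.75×10⁻⁷ mol L⁻¹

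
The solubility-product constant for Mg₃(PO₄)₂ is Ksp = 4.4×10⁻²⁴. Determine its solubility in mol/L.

8.4×10⁻⁶ M

Mg₃(PO₄)₂(s) ⇌ 3 Mg²⁺(aq) + 2 PO₄³⁻(aq)
Call the molar solubility s, so that [Mg²⁺] = 3s and [PO₄³⁻] = 2s.
Ksp = [Mg²⁺]^3[PO₄³⁻]^2 = (3s)^3 · (2s)^2 = 108s^5
108s^5 = 4.4×10⁻²⁴  ⇒  s^5 = 4.1×10⁻²⁶
Taking the 5th root, s = 8.4×10⁻⁶ mol/L.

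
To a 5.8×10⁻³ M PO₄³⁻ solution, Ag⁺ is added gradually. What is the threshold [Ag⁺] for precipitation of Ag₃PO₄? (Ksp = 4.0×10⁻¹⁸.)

8.8×10⁻⁶ M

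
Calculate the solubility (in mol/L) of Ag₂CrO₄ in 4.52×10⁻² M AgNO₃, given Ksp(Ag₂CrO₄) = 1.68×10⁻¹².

8.22×10⁻¹⁰ M

Ag₂CrO₄(s) ⇌ 2 Ag⁺(aq) + CrO₄²⁻(aq)
The solution already contains Ag⁺ at 4.52×10⁻² M. Let s be the molar solubility of Ag₂CrO₄.
[Ag⁺] ≈ 4.52×10⁻² M (common ion dominates); [CrO₄²⁻] = s.
Ksp = [Ag⁺]^2[CrO₄²⁻] = (4.52×10⁻²)^2s
s = 1.68×10⁻¹² / (4.52×10⁻²)^2 = 8.22×10⁻¹⁰
s = 8.22×10⁻¹⁰ M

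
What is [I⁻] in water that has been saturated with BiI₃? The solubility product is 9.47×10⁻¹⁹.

4.11×10⁻⁵ M

BiI₃(s) ⇌ Bi³⁺(aq) + 3 I⁻(aq)
Call the molar solubility s, so that [Bi³⁺] = s and [I⁻] = 3s.
Ksp = [Bi³⁺][I⁻]^3 = s · (3s)^3 = 27s^4 = 9.47×10⁻¹⁹
s = 1.37×10⁻⁵ mol L⁻¹
[I⁻] = 3s = 4.11×10⁻⁵ mol L⁻¹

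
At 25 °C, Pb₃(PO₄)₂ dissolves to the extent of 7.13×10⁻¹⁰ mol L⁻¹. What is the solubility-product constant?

Pb₃(PO₄)₂(s) ⇌ 3 Pb²⁺(aq) + 2 PO₄³⁻(aq)
With molar solubility s: [Pb²⁺] = 3s, [PO₄³⁻] = 2s.
Ksp = [Pb²⁺]^3[PO₄³⁻]^2 = (3s)^3 · (2s)^2 = 108s^5
Ksp = 108 × (7.13×10⁻¹⁰)^5 = 1.99×10⁻⁴⁴

Ksp = 1.99×10⁻⁴⁴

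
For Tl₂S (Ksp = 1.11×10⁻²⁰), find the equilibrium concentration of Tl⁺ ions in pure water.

Tl₂S(s) ⇌ 2 Tl⁺(aq) + S²⁻(aq)
For each mole of Tl₂S that dissolves per liter, [Tl⁺] = 2s and [S²⁻] = s; let s denote this solubility.
Ksp = [Tl⁺]^2[S²⁻] = (2s)^2 · s = 4s^3 = 1.11×10⁻²⁰
s = 1.41×10⁻⁷ mol/L
[Tl⁺] = 2s = 2.81×10⁻⁷ mol/L

2.81×10⁻⁷ M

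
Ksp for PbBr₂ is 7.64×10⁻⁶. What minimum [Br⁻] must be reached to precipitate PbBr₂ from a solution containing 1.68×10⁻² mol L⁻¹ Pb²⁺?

Precipitation of each salt begins when its ion product equals Ksp.
PbBr₂(s) ⇌ Pb²⁺(aq) + 2 Br⁻(aq)
Ksp = [Pb²⁺][Br⁻]^2 = [Br⁻]^2(1.68×10⁻²)
[Br⁻]^2 = 7.64×10⁻⁶ / (1.68×10⁻²) = 4.55×10⁻⁴
[Br⁻] = 2.13×10⁻² mol L⁻¹

2.13×10⁻² M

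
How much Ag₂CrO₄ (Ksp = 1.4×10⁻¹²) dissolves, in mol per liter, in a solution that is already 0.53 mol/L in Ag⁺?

5.0×10⁻¹² M

Ag₂CrO₄(s) ⇌ 2 Ag⁺(aq) + CrO₄²⁻(aq)
The solution already contains Ag⁺ at 0.53 mol/L. Let s be the molar solubility of Ag₂CrO₄.
[Ag⁺] ≈ 0.53 mol/L (common ion dominates); [CrO₄²⁻] = s.
Ksp = [Ag⁺]^2[CrO₄²⁻] = (0.53)^2s
s = 1.4×10⁻¹² / (0.53)^2 = 5.0×10⁻¹²
s = 5.0×10⁻¹² mol/L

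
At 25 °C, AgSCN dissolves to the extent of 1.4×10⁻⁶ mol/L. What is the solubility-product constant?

AgSCN(s) ⇌ Ag⁺(aq) + SCN⁻(aq)
Call the molar solubility s, so that [Ag⁺] = s and [SCN⁻] = s.
Ksp = [Ag⁺][SCN⁻] = s · s = s^2
Ksp = (1.4×10⁻⁶)^2 = 2.0×10⁻¹²

Ksp = 2.0×10⁻¹²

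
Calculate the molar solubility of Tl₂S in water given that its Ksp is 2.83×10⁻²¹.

Tl₂S(s) ⇌ 2 Tl⁺(aq) + S²⁻(aq)
For each mole of Tl₂S that dissolves per liter, [Tl⁺] = 2s and [S²⁻] = s; let s denote this solubility.
Ksp = [Tl⁺]^2[S²⁻] = (2s)^2 · s = 4s^3
4s^3 = 2.83×10⁻²¹  ⇒  s^3 = 7.08×10⁻²²
s = 8.91×10⁻⁸ M

8.91×10⁻⁸ M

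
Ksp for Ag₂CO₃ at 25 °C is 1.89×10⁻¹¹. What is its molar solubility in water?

Ag₂CO₃(s) ⇌ 2 Ag⁺(aq) + CO₃²⁻(aq)
With molar solubility s: [Ag⁺] = 2s, [CO₃²⁻] = s.
Ksp = [Ag⁺]^2[CO₃²⁻] = (2s)^2 · s = 4s^3
4s^3 = 1.89×10⁻¹¹  ⇒  s^3 = 4.73×10⁻¹²
s = 1.68×10⁻⁴ mol L⁻¹

1.68×10⁻⁴ M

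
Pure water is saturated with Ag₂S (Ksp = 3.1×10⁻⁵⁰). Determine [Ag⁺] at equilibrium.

Ag₂S(s) ⇌ 2 Ag⁺(aq) + S²⁻(aq)
With molar solubility s: [Ag⁺] = 2s, [S²⁻] = s.
Ksp = [Ag⁺]^2[S²⁻] = (2s)^2 · s = 4s^3 = 3.1×10⁻⁵⁰
s = 2.0×10⁻¹⁷ mol L⁻¹
[Ag⁺] = 2s = 4.0×10⁻¹⁷ mol L⁻¹

4.0×10⁻¹⁷ M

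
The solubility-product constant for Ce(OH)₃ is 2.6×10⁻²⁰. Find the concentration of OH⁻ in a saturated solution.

Ce(OH)₃(s) ⇌ Ce³⁺(aq) + 3 OH⁻(aq)
Let s be the molar solubility. Then [Ce³⁺] = s and [OH⁻] = 3s.
Ksp = [Ce³⁺][OH⁻]^3 = s · (3s)^3 = 27s^4 = 2.6×10⁻²⁰
s = 5.6×10⁻⁶ mol/L
[OH⁻] = 3s = 1.7×10⁻⁵ mol/L

1.7×10⁻⁵ M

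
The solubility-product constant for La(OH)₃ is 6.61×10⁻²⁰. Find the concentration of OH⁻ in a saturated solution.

La(OH)₃(s) ⇌ La³⁺(aq) + 3 OH⁻(aq)
If s mol/L of La(OH)₃ dissolves, [La³⁺] = s and [OH⁻] = 3s.
Ksp = [La³⁺][OH⁻]^3 = s · (3s)^3 = 27s^4 = 6.61×10⁻²⁰
s = 7.03×10⁻⁶ mol L⁻¹
[OH⁻] = 3s = 2.11×10⁻⁵ mol L⁻¹

2.11×10⁻⁵ M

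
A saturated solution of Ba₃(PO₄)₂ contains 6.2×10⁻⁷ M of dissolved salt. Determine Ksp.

Ba₃(PO₄)₂(s) ⇌ 3 Ba²⁺(aq) + 2 PO₄³⁻(aq)
With molar solubility s: [Ba²⁺] = 3s, [PO₄³⁻] = 2s.
Ksp = [Ba²⁺]^3[PO₄³⁻]^2 = (3s)^3 · (2s)^2 = 108s^5
Ksp = 108 × (6.2×10⁻⁷)^5 = 9.9×10⁻³⁰

Ksp = 9.9×10⁻³⁰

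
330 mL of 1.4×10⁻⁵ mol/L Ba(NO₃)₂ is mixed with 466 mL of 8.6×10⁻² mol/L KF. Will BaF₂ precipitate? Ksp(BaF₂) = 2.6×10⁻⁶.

No

After mixing, V = 330 mL + 466 mL = 796 mL.
[Ba²⁺] = (1.4×10⁻⁵)(330)/796 = 5.8×10⁻⁶ mol/L
[F⁻] = (8.6×10⁻²)(466)/796 = 5.0×10⁻² mol/L
Q = [Ba²⁺][F⁻]^2 = 1.5×10⁻⁸
Since Q (1.5×10⁻⁸) is less than Ksp (2.6×10⁻⁶), no BaF₂ precipitates.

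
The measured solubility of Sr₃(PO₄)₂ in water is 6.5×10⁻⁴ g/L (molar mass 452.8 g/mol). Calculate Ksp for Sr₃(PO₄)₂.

Convert to molarity: s = 6.5×10⁻⁴ / 452.8 = 1.436×10⁻⁶ mol/L
Sr₃(PO₄)₂(s) ⇌ 3 Sr²⁺(aq) + 2 PO₄³⁻(aq)
Call the molar solubility s, so that [Sr²⁺] = 3s and [PO₄³⁻] = 2s.
Ksp = [Sr²⁺]^3[PO₄³⁻]^2 = (3s)^3 · (2s)^2 = 108s^5
Ksp = 108 × (1.436×10⁻⁶)^5 = 6.6×10⁻²⁸

Ksp = 6.6×10⁻²⁸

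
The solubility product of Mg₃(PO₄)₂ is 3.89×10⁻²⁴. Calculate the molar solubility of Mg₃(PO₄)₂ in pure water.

8.15×10⁻⁶ M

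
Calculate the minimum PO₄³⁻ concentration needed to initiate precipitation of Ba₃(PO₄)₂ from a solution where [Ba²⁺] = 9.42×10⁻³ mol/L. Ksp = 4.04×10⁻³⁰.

A salt starts to precipitate once the ion product Q reaches its Ksp.
Ba₃(PO₄)₂(s) ⇌ 3 Ba²⁺(aq) + 2 PO₄³⁻(aq)
Ksp = [Ba²⁺]^3[PO₄³⁻]^2 = [PO₄³⁻]^2(9.42×10⁻³)^3
[PO₄³⁻]^2 = 4.04×10⁻³⁰ / (9.42×10⁻³)^3 = 4.83×10⁻²⁴
[PO₄³⁻] = 2.20×10⁻¹² mol/L

2.20×10⁻¹² M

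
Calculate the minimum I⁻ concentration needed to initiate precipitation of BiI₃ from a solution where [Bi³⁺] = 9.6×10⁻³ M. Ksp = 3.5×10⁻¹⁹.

Precipitation of each salt begins when its ion product equals Ksp.
BiI₃(s) ⇌ Bi³⁺(aq) + 3 I⁻(aq)
Ksp = [Bi³⁺][I⁻]^3 = [I⁻]^3(9.6×10⁻³)
[I⁻]^3 = 3.5×10⁻¹⁹ / (9.6×10⁻³) = 3.6×10⁻¹⁷
[I⁻] = 3.3×10⁻⁶ M

3.3×10⁻⁶ M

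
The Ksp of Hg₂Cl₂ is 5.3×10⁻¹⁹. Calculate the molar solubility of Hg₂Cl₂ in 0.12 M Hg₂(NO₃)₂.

1.1×10⁻⁹ M

Hg₂Cl₂(s) ⇌ Hg₂²⁺(aq) + 2 Cl⁻(aq)
Hg₂²⁺ is already present at 0.12 M. If s mol/L of Hg₂Cl₂ dissolves, [Cl⁻] = 2s while [Hg₂²⁺] ≈ 0.12 M.
Ksp = [Hg₂²⁺][Cl⁻]^2 = (0.12)(2s)^2
(2s)^2 = 5.3×10⁻¹⁹ / (0.12) = 4.4×10⁻¹⁸
s = 1.1×10⁻⁹ M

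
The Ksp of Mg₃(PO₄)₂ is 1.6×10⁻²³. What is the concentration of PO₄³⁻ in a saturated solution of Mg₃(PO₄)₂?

2.2×10⁻⁵ M

Mg₃(PO₄)₂(s) ⇌ 3 Mg²⁺(aq) + 2 PO₄³⁻(aq)
Let s be the molar solubility. Then [Mg²⁺] = 3s and [PO₄³⁻] = 2s.
Ksp = [Mg²⁺]^3[PO₄³⁻]^2 = (3s)^3 · (2s)^2 = 108s^5 = 1.6×10⁻²³
s = 1.1×10⁻⁵ mol/L
[PO₄³⁻] = 2s = 2.2×10⁻⁵ mol/L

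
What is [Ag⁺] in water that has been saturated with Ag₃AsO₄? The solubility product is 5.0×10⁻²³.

Ag₃AsO₄(s) ⇌ 3 Ag⁺(aq) + AsO₄³⁻(aq)
Let s be the molar solubility. Then [Ag⁺] = 3s and [AsO₄³⁻] = s.
Ksp = [Ag⁺]^3[AsO₄³⁻] = (3s)^3 · s = 27s^4 = 5.0×10⁻²³
s = 1.2×10⁻⁶ mol/L
[Ag⁺] = 3s = 3.5×10⁻⁶ mol/L

3.5×10⁻⁶ M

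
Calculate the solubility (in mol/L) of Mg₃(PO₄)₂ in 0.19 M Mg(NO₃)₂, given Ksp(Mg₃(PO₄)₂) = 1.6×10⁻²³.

2.4×10⁻¹¹ M

Mg₃(PO₄)₂(s) ⇌ 3 Mg²⁺(aq) + 2 PO₄³⁻(aq)
The solution already contains Mg²⁺ at 0.19 M. Let s be the molar solubility of Mg₃(PO₄)₂.
[Mg²⁺] ≈ 0.19 M (common ion dominates); [PO₄³⁻] = 2s.
Ksp = [Mg²⁺]^3[PO₄³⁻]^2 = (0.19)^3(2s)^2
(2s)^2 = 1.6×10⁻²³ / (0.19)^3 = 2.3×10⁻²¹
s = 2.4×10⁻¹¹ M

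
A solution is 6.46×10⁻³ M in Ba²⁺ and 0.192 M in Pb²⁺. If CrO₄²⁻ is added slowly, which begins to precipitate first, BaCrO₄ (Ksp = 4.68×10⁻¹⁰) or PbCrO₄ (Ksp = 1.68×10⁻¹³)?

A salt starts to precipitate once the ion product Q reaches its Ksp.
For BaCrO₄: [CrO₄²⁻] = (Ksp/[Ba²⁺]) = 7.24×10⁻⁸ M
For PbCrO₄: [CrO₄²⁻] = (Ksp/[Pb²⁺]) = 8.75×10⁻¹³ M
The smaller threshold [CrO₄²⁻] is reached first, so PbCrO₄ precipitates first.

PbCrO₄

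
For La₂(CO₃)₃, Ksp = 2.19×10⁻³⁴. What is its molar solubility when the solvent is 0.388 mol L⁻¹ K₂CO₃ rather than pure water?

3.06×10⁻¹⁷ M

La₂(CO₃)₃(s) ⇌ 2 La³⁺(aq) + 3 CO₃²⁻(aq)
CO₃²⁻ is already present at 0.388 mol L⁻¹. If s mol/L of La₂(CO₃)₃ dissolves, [La³⁺] = 2s while [CO₃²⁻] ≈ 0.388 mol L⁻¹.
Ksp = [La³⁺]^2[CO₃²⁻]^3 = (2s)^2(0.388)^3
(2s)^2 = 2.19×10⁻³⁴ / (0.388)^3 = 3.75×10⁻³³
s = 3.06×10⁻¹⁷ mol L⁻¹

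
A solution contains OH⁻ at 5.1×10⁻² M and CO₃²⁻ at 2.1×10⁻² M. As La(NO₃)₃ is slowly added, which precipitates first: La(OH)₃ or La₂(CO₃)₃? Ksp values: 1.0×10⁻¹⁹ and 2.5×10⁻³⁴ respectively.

La(OH)₃

Each salt precipitates once Q = Ksp for that salt.
For La(OH)₃: [La³⁺] = (Ksp/[OH⁻]^3) = 7.5×10⁻¹⁶ M
For La₂(CO₃)₃: [La³⁺] = (Ksp/[CO₃²⁻]^3)^(1/2) = 5.2×10⁻¹⁵ M
Since La(OH)₃ needs less La³⁺ to reach saturation, it precipitates first.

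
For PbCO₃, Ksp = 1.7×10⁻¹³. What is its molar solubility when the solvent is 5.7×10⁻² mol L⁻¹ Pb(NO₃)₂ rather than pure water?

PbCO₃(s) ⇌ Pb²⁺(aq) + CO₃²⁻(aq)
Let s be the solubility of PbCO₃ here. The common ion gives [Pb²⁺] ≈ 5.7×10⁻² mol L⁻¹, and [CO₃²⁻] = s.
Ksp = [Pb²⁺][CO₃²⁻] = (5.7×10⁻²)s
s = 1.7×10⁻¹³ / (5.7×10⁻²) = 3.0×10⁻¹²
s = 3.0×10⁻¹² mol L⁻¹

3.0×10⁻¹² M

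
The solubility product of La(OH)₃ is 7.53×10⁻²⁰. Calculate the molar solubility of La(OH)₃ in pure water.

7.27×10⁻⁶ M

La(OH)₃(s) ⇌ La³⁺(aq) + 3 OH⁻(aq)
With molar solubility s: [La³⁺] = s, [OH⁻] = 3s.
Ksp = [La³⁺][OH⁻]^3 = s · (3s)^3 = 27s^4
27s^4 = 7.53×10⁻²⁰  ⇒  s^4 = 2.79×10⁻²¹
Taking the 4th root, s = 7.27×10⁻⁶ M.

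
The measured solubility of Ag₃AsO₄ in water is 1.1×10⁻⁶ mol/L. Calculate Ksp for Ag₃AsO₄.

Ag₃AsO₄(s) ⇌ 3 Ag⁺(aq) + AsO₄³⁻(aq)
Let s be the molar solubility. Then [Ag⁺] = 3s and [AsO₄³⁻] = s.
Ksp = [Ag⁺]^3[AsO₄³⁻] = (3s)^3 · s = 27s^4
Ksp = 27 × (1.1×10⁻⁶)^4 = 4.0×10⁻²³

Ksp = 4.0×10⁻²³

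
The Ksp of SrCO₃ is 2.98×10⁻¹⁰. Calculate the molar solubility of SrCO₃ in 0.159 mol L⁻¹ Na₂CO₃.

SrCO₃(s) ⇌ Sr²⁺(aq) + CO₃²⁻(aq)
The solution already contains CO₃²⁻ at 0.159 mol L⁻¹. Let s be the molar solubility of SrCO₃.
[CO₃²⁻] ≈ 0.159 mol L⁻¹ (common ion dominates); [Sr²⁺] = s.
Ksp = [Sr²⁺][CO₃²⁻] = s(0.159)
s = 2.98×10⁻¹⁰ / (0.159) = 1.87×10⁻⁹
s = 1.87×10⁻⁹ mol L⁻¹

1.87×10⁻⁹ M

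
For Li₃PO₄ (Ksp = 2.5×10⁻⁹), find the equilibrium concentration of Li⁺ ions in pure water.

9.3×10⁻³ M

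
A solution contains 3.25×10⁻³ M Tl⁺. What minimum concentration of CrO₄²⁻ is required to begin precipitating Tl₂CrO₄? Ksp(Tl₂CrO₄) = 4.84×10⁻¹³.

The threshold for precipitation is Q = Ksp.
Tl₂CrO₄(s) ⇌ 2 Tl⁺(aq) + CrO₄²⁻(aq)
Ksp = [Tl⁺]^2[CrO₄²⁻] = [CrO₄²⁻](3.25×10⁻³)^2
[CrO₄²⁻] = 4.84×10⁻¹³ / (3.25×10⁻³)^2 = 4.58×10⁻⁸
[CrO₄²⁻] = 4.58×10⁻⁸ M

4.58×10⁻⁸ M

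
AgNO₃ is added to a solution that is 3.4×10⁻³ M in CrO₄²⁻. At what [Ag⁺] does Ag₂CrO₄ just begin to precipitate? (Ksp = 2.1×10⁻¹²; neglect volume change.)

2.5×10⁻⁵ M

Precipitation begins when Q = Ksp.
Ag₂CrO₄(s) ⇌ 2 Ag⁺(aq) + CrO₄²⁻(aq)
Ksp = [Ag⁺]^2[CrO₄²⁻] = [Ag⁺]^2(3.4×10⁻³)
[Ag⁺]^2 = 2.1×10⁻¹² / (3.4×10⁻³) = 6.2×10⁻¹⁰
[Ag⁺] = 2.5×10⁻⁵ M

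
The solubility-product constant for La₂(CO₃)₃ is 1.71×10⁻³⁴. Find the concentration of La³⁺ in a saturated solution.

La₂(CO₃)₃(s) ⇌ 2 La³⁺(aq) + 3 CO₃²⁻(aq)
If s mol/L of La₂(CO₃)₃ dissolves, [La³⁺] = 2s and [CO₃²⁻] = 3s.
Ksp = [La³⁺]^2[CO₃²⁻]^3 = (2s)^2 · (3s)^3 = 108s^5 = 1.71×10⁻³⁴
s = 6.92×10⁻⁸ M
[La³⁺] = 2s = 1.38×10⁻⁷ M

1.38×10⁻⁷ M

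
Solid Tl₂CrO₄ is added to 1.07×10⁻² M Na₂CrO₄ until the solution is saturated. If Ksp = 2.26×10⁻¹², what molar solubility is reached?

Tl₂CrO₄(s) ⇌ 2 Tl⁺(aq) + CrO₄²⁻(aq)
With CrO₄²⁻ already at 1.07×10⁻² M and s small, take [CrO₄²⁻] ≈ 1.07×10⁻² M and [Tl⁺] = 2s.
Ksp = [Tl⁺]^2[CrO₄²⁻] = (2s)^2(1.07×10⁻²)
(2s)^2 = 2.26×10⁻¹² / (1.07×10⁻²) = 2.11×10⁻¹⁰
s = 7.27×10⁻⁶ M

7.27×10⁻⁶ M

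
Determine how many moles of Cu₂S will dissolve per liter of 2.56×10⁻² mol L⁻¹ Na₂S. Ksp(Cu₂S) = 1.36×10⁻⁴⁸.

Cu₂S(s) ⇌ 2 Cu⁺(aq) + S²⁻(aq)
The solution already contains S²⁻ at 2.56×10⁻² mol L⁻¹. Let s be the molar solubility of Cu₂S.
[S²⁻] ≈ 2.56×10⁻² mol L⁻¹ (common ion dominates); [Cu⁺] = 2s.
Ksp = [Cu⁺]^2[S²⁻] = (2s)^2(2.56×10⁻²)
(2s)^2 = 1.36×10⁻⁴⁸ / (2.56×10⁻²) = 5.31×10⁻⁴⁷
s = 3.64×10⁻²⁴ mol L⁻¹

3.64×10⁻²⁴ M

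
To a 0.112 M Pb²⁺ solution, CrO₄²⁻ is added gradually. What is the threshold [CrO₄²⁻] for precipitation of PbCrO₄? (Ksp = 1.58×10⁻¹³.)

1.41×10⁻¹² M

Precipitation of each salt begins when its ion product equals Ksp.
PbCrO₄(s) ⇌ Pb²⁺(aq) + CrO₄²⁻(aq)
Ksp = [Pb²⁺][CrO₄²⁻] = [CrO₄²⁻](0.112)
[CrO₄²⁻] = 1.58×10⁻¹³ / (0.112) = 1.41×10⁻¹²
[CrO₄²⁻] = 1.41×10⁻¹² M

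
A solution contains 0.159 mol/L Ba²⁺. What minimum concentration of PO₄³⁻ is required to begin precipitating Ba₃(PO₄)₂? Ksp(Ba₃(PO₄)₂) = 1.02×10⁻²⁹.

5.04×10⁻¹⁴ M

A salt starts to precipitate once the ion product Q reaches its Ksp.
Ba₃(PO₄)₂(s) ⇌ 3 Ba²⁺(aq) + 2 PO₄³⁻(aq)
Ksp = [Ba²⁺]^3[PO₄³⁻]^2 = [PO₄³⁻]^2(0.159)^3
[PO₄³⁻]^2 = 1.02×10⁻²⁹ / (0.159)^3 = 2.54×10⁻²⁷
[PO₄³⁻] = 5.04×10⁻¹⁴ mol/L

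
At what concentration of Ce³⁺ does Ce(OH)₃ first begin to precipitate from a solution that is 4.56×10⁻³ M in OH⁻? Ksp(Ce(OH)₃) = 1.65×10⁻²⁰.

1.74×10⁻¹³ M

Precipitation begins when Q = Ksp.
Ce(OH)₃(s) ⇌ Ce³⁺(aq) + 3 OH⁻(aq)
Ksp = [Ce³⁺][OH⁻]^3 = [Ce³⁺](4.56×10⁻³)^3
[Ce³⁺] = 1.65×10⁻²⁰ / (4.56×10⁻³)^3 = 1.74×10⁻¹³
[Ce³⁺] = 1.74×10⁻¹³ M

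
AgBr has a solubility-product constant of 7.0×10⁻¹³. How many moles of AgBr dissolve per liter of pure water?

8.4×10⁻⁷ M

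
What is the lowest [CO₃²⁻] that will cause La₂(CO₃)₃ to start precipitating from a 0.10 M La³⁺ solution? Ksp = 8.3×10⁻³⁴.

4.4×10⁻¹¹ M

The threshold for precipitation is Q = Ksp.
La₂(CO₃)₃(s) ⇌ 2 La³⁺(aq) + 3 CO₃²⁻(aq)
Ksp = [La³⁺]^2[CO₃²⁻]^3 = [CO₃²⁻]^3(0.10)^2
[CO₃²⁻]^3 = 8.3×10⁻³⁴ / (0.10)^2 = 8.3×10⁻³²
[CO₃²⁻] = 4.4×10⁻¹¹ M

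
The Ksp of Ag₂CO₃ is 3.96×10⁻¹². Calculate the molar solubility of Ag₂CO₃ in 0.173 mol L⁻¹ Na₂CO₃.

Ag₂CO₃(s) ⇌ 2 Ag⁺(aq) + CO₃²⁻(aq)
Let s be the solubility of Ag₂CO₃ here. The common ion gives [CO₃²⁻] ≈ 0.173 mol L⁻¹, and [Ag⁺] = 2s.
Ksp = [Ag⁺]^2[CO₃²⁻] = (2s)^2(0.173)
(2s)^2 = 3.96×10⁻¹² / (0.173) = 2.29×10⁻¹¹
s = 2.39×10⁻⁶ mol L⁻¹

2.39×10⁻⁶ M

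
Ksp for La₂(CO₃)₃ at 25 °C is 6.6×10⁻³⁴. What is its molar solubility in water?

9.1×10⁻⁸ M

La₂(CO₃)₃(s) ⇌ 2 La³⁺(aq) + 3 CO₃²⁻(aq)
If s mol/L of La₂(CO₃)₃ dissolves, [La³⁺] = 2s and [CO₃²⁻] = 3s.
Ksp = [La³⁺]^2[CO₃²⁻]^3 = (2s)^2 · (3s)^3 = 108s^5
108s^5 = 6.6×10⁻³⁴  ⇒  s^5 = 6.1×10⁻³⁶
s = (6.1×10⁻³⁶)^(1/5) = 9.1×10⁻⁸ mol/L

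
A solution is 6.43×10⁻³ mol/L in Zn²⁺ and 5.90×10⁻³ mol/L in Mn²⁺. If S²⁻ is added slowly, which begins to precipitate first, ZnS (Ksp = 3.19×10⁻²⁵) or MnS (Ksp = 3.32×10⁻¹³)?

A salt starts to precipitate once the ion product Q reaches its Ksp.
For ZnS: [S²⁻] = (Ksp/[Zn²⁺]) = 4.96×10⁻²³ mol/L
For MnS: [S²⁻] = (Ksp/[Mn²⁺]) = 5.63×10⁻¹¹ mol/L
The smaller threshold [S²⁻] is reached first, so ZnS precipitates first.

ZnS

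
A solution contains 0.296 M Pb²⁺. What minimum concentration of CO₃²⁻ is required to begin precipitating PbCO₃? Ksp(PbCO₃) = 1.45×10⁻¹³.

4.90×10⁻¹³ M

Each salt precipitates once Q = Ksp for that salt.
PbCO₃(s) ⇌ Pb²⁺(aq) + CO₃²⁻(aq)
Ksp = [Pb²⁺][CO₃²⁻] = [CO₃²⁻](0.296)
[CO₃²⁻] = 1.45×10⁻¹³ / (0.296) = 4.90×10⁻¹³
[CO₃²⁻] = 4.90×10⁻¹³ M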